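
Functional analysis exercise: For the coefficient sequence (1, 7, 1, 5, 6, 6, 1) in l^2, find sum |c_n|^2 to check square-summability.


sum |c_n|^2 = 1^2 + 7^2 + 1^2 + 5^2 + 6^2 + 6^2 + 1^2
= 1 + 49 + 1 + 25 + 36 + 36 + 1
= 149

149


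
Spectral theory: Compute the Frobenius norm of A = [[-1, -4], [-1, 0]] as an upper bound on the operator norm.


||A||_F^2 = sum a_ij^2
= (-1)^2 + (-4)^2 + (-1)^2 + 0^2
= 1 + 16 + 1 + 0 = 18
||A||_F = sqrt(18) = 4.2426

4.2426


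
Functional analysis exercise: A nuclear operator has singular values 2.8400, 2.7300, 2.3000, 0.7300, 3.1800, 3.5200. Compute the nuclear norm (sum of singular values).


The nuclear norm is the sum of all singular values.
||T||_1 = 2.8400 + 2.7300 + 2.3000 + 0.7300 + 3.1800 + 3.5200
= 15.3000

15.3000


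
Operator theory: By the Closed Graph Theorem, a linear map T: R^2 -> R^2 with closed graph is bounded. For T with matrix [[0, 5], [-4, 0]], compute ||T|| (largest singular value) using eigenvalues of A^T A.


A^T A = [[16, 0], [0, 25]]
trace(A^T A) = 41, det(A^T A) = 400
discriminant = 41^2 - 4*400 = 81
Largest eigenvalue of A^T A = (trace + sqrt(disc))/2 = 25.0000
||T|| = sqrt(25.0000) = 5.0000

5.0000


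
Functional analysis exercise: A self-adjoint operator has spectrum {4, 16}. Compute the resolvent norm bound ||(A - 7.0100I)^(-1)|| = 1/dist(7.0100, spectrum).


dist(7.0100, {4, 16}) = min(|7.0100 - 4|, |7.0100 - 16|)
= min(3.0100, 8.9900) = 3.0100
Resolvent bound = 1/3.0100 = 0.3322

0.3322


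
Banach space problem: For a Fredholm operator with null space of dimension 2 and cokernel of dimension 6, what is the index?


The Fredholm index is defined as ind(T) = dim(ker T) - dim(coker T)
= 2 - 6
= -4

-4


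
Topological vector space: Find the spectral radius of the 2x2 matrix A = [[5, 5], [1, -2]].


For a 2x2 matrix, eigenvalues satisfy lambda^2 - (trace)*lambda + det = 0
trace = 5 + -2 = 3
det = 5*-2 - 5*1 = -15
discriminant = 3^2 - 4*(-15) = 69
spectral radius = max |eigenvalue| = 5.6533

5.6533


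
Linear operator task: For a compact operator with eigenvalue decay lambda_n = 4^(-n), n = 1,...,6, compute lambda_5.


The eigenvalue formula gives lambda_5 = 1/4^5
= 1/1024
= 9.7656e-04

9.7656e-04


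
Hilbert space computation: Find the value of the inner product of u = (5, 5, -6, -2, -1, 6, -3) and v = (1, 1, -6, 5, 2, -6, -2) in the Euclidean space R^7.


Computing the standard inner product <u, v> = sum u_i * v_i
= 5*1 + 5*1 + -6*-6 + -2*5 + -1*2 + 6*-6 + -3*-2
= 5 + 5 + 36 + -10 + -2 + -36 + 6
= 4

4


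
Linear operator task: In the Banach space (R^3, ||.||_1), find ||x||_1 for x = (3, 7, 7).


The l^1 norm equals the sum of absolute values of all components.
||x||_1 = 3 + 7 + 7
= 17

17.0000


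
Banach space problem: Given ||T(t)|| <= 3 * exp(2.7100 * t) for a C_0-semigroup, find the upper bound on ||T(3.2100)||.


||T(3.2100)|| <= 3 * exp(2.7100 * 3.2100)
= 3 * exp(8.6991)
= 3 * 5997.5120
= 17992.5361

17992.5361


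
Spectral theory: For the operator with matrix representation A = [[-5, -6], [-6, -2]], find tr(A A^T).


trace(A * A^T) = sum of squares of all entries
= (-5)^2 + (-6)^2 + (-6)^2 + (-2)^2
= 25 + 36 + 36 + 4
= 101

101


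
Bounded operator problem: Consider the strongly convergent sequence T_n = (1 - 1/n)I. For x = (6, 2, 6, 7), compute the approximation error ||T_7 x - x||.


T_7 x - x = (1 - 1/7)x - x = -x/7
||x|| = sqrt(125) = 11.1803
||T_7 x - x|| = ||x||/7 = 11.1803/7 = 1.5972

1.5972


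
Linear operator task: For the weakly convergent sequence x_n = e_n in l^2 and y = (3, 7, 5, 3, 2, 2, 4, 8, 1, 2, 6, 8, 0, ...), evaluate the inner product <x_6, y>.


x_6 = e_6 is the standard basis vector with 1 in position 6.
<x_6, y> = y_6 = 2
As n -> infinity, <x_n, y> -> 0, confirming weak convergence of (x_n) to 0.

2


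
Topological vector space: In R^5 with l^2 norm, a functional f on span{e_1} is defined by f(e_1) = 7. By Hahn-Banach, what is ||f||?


The norm of f is given by ||f|| = sup_{||x||=1} |f(x)|.
On span{e_1}, ||e_1|| = 1, so ||f|| = |f(e_1)| / ||e_1||
= |7| / 1 = 7.0000

7.0000


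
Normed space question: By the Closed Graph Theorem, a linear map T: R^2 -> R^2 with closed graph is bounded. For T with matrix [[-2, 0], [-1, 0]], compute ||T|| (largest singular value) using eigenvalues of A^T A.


A^T A = [[5, 0], [0, 0]]
trace(A^T A) = 5, det(A^T A) = 0
discriminant = 5^2 - 4*0 = 25
Largest eigenvalue of A^T A = (trace + sqrt(disc))/2 = 5.0000
||T|| = sqrt(5.0000) = 2.2361

2.2361


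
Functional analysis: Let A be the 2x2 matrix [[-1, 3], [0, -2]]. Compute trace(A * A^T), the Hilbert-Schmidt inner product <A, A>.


trace(A * A^T) = sum of squares of all entries
= (-1)^2 + 3^2 + 0^2 + (-2)^2
= 1 + 9 + 0 + 4
= 14

14


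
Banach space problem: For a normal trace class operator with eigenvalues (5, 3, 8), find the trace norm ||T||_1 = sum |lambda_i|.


For a normal operator, singular values equal |eigenvalues|.
Trace norm = sum |lambda_i| = 5 + 3 + 8
= 16

16


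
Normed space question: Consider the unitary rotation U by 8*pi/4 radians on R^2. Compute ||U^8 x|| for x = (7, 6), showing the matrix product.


U is a rotation by theta = 8*pi/4
U^8 = rotation by 8*theta = 64*pi/4 = 0*pi/4 (mod 2*pi)
cos(0*pi/4) = 1.0000, sin(0*pi/4) = 0.0000
U^8 x = (1.0000 * 7 - 0.0000 * 6, 0.0000 * 7 + 1.0000 * 6)
= (7.0000, 6.0000)
||U^8 x|| = sqrt(7.0000^2 + 6.0000^2) = sqrt(85.0000) = 9.2195

9.2195


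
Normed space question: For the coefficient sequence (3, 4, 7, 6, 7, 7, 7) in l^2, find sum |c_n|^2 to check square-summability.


sum |c_n|^2 = 3^2 + 4^2 + 7^2 + 6^2 + 7^2 + 7^2 + 7^2
= 9 + 16 + 49 + 36 + 49 + 49 + 49
= 257

257


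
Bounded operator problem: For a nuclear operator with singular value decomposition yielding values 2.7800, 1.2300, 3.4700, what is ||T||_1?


The nuclear norm is the sum of all singular values.
||T||_1 = 2.7800 + 1.2300 + 3.4700
= 7.4800

7.4800


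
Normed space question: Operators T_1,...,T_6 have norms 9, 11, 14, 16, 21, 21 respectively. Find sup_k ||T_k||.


By the Uniform Boundedness Principle, the supremum of norms is finite.
sup_k ||T_k|| = max(9, 11, 14, 16, 21, 21) = 21

21


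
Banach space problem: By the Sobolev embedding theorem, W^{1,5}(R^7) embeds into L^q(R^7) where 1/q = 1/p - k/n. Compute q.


Using the Sobolev embedding formula: 1/q = 1/p - k/n
1/q = 1/5 - 1/7 = 2/35
q = 1/(2/35) = 35/2 = 17.5000

17.5000


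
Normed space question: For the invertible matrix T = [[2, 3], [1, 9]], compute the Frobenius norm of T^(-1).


det(T) = 2*9 - 3*1 = 15
T^(-1) = (1/15) * [[9, -3], [-1, 2]] = [[0.6000, -0.2000], [-0.0667, 0.1333]]
||T^(-1)||_F^2 = 0.6000^2 + (-0.2000)^2 + (-0.0667)^2 + 0.1333^2 = 0.4222
||T^(-1)||_F = sqrt(0.4222) = 0.6498

0.6498


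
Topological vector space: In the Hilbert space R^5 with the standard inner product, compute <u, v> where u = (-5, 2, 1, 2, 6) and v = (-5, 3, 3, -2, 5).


Computing the standard inner product <u, v> = sum u_i * v_i
= -5*-5 + 2*3 + 1*3 + 2*-2 + 6*5
= 25 + 6 + 3 + -4 + 30
= 60

60


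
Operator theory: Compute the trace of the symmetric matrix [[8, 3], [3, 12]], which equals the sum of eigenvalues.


For a self-adjoint (symmetric) matrix, the eigenvalues are real.
The sum of eigenvalues equals the trace of the matrix.
trace = 8 + 12 = 20

20


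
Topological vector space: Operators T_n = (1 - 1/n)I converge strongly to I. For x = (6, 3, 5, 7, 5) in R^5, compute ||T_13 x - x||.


T_13 x - x = (1 - 1/13)x - x = -x/13
||x|| = sqrt(144) = 12.0000
||T_13 x - x|| = ||x||/13 = 12.0000/13 = 0.9231

0.9231


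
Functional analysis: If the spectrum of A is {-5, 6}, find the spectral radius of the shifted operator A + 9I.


Spectrum of A + 9I = {4, 15}
Spectral radius = max |lambda| over the shifted spectrum
= max(4, 15) = 15

15


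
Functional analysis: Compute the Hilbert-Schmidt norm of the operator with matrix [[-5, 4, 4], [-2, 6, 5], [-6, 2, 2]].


The Hilbert-Schmidt norm is sqrt(sum of squares of all entries).
Sum of squares = (-5)^2 + 4^2 + 4^2 + (-2)^2 + 6^2 + 5^2 + (-6)^2 + 2^2 + 2^2
= 25 + 16 + 16 + 4 + 36 + 25 + 36 + 4 + 4 = 166
||T||_HS = sqrt(166) = 12.8841

12.8841


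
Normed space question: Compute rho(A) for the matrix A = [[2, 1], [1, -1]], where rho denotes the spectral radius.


For a 2x2 matrix, eigenvalues satisfy lambda^2 - (trace)*lambda + det = 0
trace = 2 + -1 = 1
det = 2*-1 - 1*1 = -3
discriminant = 1^2 - 4*(-3) = 13
spectral radius = max |eigenvalue| = 2.3028

2.3028


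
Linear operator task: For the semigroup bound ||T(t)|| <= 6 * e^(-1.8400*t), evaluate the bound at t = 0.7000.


||T(0.7000)|| <= 6 * exp(-1.8400 * 0.7000)
= 6 * exp(-1.2880)
= 6 * 0.2758
= 1.6549

1.6549


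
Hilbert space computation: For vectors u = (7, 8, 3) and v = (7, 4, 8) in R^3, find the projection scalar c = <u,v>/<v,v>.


Computing <u,v> = 7*7 + 8*4 + 3*8 = 105
Computing <v,v> = 7^2 + 4^2 + 8^2 = 129
Projection coefficient = 105/129 = 0.8140

0.8140


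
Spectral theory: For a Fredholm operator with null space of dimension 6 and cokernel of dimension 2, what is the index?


The Fredholm index is defined as ind(T) = dim(ker T) - dim(coker T)
= 6 - 2
= 4

4


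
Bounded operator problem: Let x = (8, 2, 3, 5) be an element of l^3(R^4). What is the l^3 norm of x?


The l^3 norm = (sum |x_i|^3)^(1/3)
Sum of 3th powers = 512 + 8 + 27 + 125 = 672
||x||_3 = (672)^(1/3) = 8.7590

8.7590


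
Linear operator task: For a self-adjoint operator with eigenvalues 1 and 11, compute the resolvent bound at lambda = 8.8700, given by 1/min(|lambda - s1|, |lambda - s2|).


dist(8.8700, {1, 11}) = min(|8.8700 - 1|, |8.8700 - 11|)
= min(7.8700, 2.1300) = 2.1300
Resolvent bound = 1/2.1300 = 0.4695

0.4695


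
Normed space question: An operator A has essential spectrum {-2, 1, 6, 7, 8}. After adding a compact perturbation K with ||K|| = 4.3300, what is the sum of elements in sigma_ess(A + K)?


By Weyl's theorem, the essential spectrum is invariant under compact perturbations.
sigma_ess(A + K) = sigma_ess(A) = {-2, 1, 6, 7, 8}
Sum = -2 + 1 + 6 + 7 + 8 = 20

20


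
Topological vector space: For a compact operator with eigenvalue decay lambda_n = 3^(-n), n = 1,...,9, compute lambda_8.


The eigenvalue formula gives lambda_8 = 1/3^8
= 1/6561
= 1.5242e-04

1.5242e-04


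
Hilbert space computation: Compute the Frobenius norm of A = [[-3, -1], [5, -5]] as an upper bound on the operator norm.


||A||_F^2 = sum a_ij^2
= (-3)^2 + (-1)^2 + 5^2 + (-5)^2
= 9 + 1 + 25 + 25 = 60
||A||_F = sqrt(60) = 7.7460

7.7460


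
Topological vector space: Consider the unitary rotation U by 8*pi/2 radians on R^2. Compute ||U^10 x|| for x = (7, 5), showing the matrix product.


U is a rotation by theta = 8*pi/2
U^10 = rotation by 10*theta = 80*pi/2 = 0*pi/2 (mod 2*pi)
cos(0*pi/2) = 1.0000, sin(0*pi/2) = 0.0000
U^10 x = (1.0000 * 7 - 0.0000 * 5, 0.0000 * 7 + 1.0000 * 5)
= (7.0000, 5.0000)
||U^10 x|| = sqrt(7.0000^2 + 5.0000^2) = sqrt(74.0000) = 8.6023

8.6023


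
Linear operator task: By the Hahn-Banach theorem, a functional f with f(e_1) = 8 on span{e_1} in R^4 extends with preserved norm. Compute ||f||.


The norm of f is given by ||f|| = sup_{||x||=1} |f(x)|.
On span{e_1}, ||e_1|| = 1, so ||f|| = |f(e_1)| / ||e_1||
= |8| / 1 = 8.0000

8.0000


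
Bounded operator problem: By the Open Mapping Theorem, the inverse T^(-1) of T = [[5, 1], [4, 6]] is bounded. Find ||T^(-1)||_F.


det(T) = 5*6 - 1*4 = 26
T^(-1) = (1/26) * [[6, -1], [-4, 5]] = [[0.2308, -0.0385], [-0.1538, 0.1923]]
||T^(-1)||_F^2 = 0.2308^2 + (-0.0385)^2 + (-0.1538)^2 + 0.1923^2 = 0.1154
||T^(-1)||_F = sqrt(0.1154) = 0.3397

0.3397


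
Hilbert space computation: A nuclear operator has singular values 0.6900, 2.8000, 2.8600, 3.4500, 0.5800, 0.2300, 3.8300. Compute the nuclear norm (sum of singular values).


The nuclear norm is the sum of all singular values.
||T||_1 = 0.6900 + 2.8000 + 2.8600 + 3.4500 + 0.5800 + 0.2300 + 3.8300
= 14.4400

14.4400


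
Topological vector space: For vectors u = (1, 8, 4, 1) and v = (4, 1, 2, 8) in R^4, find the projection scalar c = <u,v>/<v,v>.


Computing <u,v> = 1*4 + 8*1 + 4*2 + 1*8 = 28
Computing <v,v> = 4^2 + 1^2 + 2^2 + 8^2 = 85
Projection coefficient = 28/85 = 0.3294

0.3294


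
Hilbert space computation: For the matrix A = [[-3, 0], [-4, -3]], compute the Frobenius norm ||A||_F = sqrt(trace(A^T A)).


||A||_F^2 = sum a_ij^2
= (-3)^2 + 0^2 + (-4)^2 + (-3)^2
= 9 + 0 + 16 + 9 = 34
||A||_F = sqrt(34) = 5.8310

5.8310


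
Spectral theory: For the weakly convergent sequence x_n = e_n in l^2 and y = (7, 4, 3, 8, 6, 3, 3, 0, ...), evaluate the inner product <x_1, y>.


x_1 = e_1 is the standard basis vector with 1 in position 1.
<x_1, y> = y_1 = 7
As n -> infinity, <x_n, y> -> 0, confirming weak convergence of (x_n) to 0.

7


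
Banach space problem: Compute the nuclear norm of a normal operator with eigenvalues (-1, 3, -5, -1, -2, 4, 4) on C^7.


For a normal operator, singular values equal |eigenvalues|.
Trace norm = sum |lambda_i| = 1 + 3 + 5 + 1 + 2 + 4 + 4
= 20

20


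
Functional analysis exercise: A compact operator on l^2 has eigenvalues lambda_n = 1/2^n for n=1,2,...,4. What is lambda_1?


The eigenvalue formula gives lambda_1 = 1/2^1
= 1/2
= 0.5000

0.5000


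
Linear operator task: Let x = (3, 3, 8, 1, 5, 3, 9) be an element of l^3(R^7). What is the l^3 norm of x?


The l^3 norm = (sum |x_i|^3)^(1/3)
Sum of 3th powers = 27 + 27 + 512 + 1 + 125 + 27 + 729 = 1448
||x||_3 = (1448)^(1/3) = 11.3133

11.3133


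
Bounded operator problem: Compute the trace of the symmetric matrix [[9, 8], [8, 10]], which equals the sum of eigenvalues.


For a self-adjoint (symmetric) matrix, the eigenvalues are real.
The sum of eigenvalues equals the trace of the matrix.
trace = 9 + 10 = 19

19


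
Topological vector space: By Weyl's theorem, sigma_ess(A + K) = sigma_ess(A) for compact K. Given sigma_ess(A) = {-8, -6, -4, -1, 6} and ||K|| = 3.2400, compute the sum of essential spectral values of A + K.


By Weyl's theorem, the essential spectrum is invariant under compact perturbations.
sigma_ess(A + K) = sigma_ess(A) = {-8, -6, -4, -1, 6}
Sum = -8 + -6 + -4 + -1 + 6 = -13

-13


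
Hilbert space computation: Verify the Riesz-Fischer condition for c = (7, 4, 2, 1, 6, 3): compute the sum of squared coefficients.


sum |c_n|^2 = 7^2 + 4^2 + 2^2 + 1^2 + 6^2 + 3^2
= 49 + 16 + 4 + 1 + 36 + 9
= 115

115


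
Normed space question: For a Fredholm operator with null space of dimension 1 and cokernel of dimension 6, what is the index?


The Fredholm index is defined as ind(T) = dim(ker T) - dim(coker T)
= 1 - 6
= -5

-5


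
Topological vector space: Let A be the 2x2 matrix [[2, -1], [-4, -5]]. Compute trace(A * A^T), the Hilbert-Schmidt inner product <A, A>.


trace(A * A^T) = sum of squares of all entries
= 2^2 + (-1)^2 + (-4)^2 + (-5)^2
= 4 + 1 + 16 + 25
= 46

46


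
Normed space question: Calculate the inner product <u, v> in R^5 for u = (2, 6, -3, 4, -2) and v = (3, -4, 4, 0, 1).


Computing the standard inner product <u, v> = sum u_i * v_i
= 2*3 + 6*-4 + -3*4 + 4*0 + -2*1
= 6 + -24 + -12 + 0 + -2
= -32

-32


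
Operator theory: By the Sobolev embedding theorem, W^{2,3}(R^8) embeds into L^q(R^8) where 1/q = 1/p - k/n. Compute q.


Using the Sobolev embedding formula: 1/q = 1/p - k/n
1/q = 1/3 - 2/8 = 1/12
q = 1/(1/12) = 12

12.0000


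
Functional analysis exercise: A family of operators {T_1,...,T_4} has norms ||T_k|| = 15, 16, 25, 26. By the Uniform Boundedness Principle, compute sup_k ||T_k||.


By the Uniform Boundedness Principle, the supremum of norms is finite.
sup_k ||T_k|| = max(15, 16, 25, 26) = 26

26


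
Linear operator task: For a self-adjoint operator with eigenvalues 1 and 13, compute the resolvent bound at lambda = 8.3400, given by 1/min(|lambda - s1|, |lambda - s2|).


dist(8.3400, {1, 13}) = min(|8.3400 - 1|, |8.3400 - 13|)
= min(7.3400, 4.6600) = 4.6600
Resolvent bound = 1/4.6600 = 0.2146

0.2146


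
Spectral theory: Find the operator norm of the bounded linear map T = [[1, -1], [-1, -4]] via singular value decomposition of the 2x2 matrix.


A^T A = [[2, 3], [3, 17]]
trace(A^T A) = 19, det(A^T A) = 25
discriminant = 19^2 - 4*25 = 261
Largest eigenvalue of A^T A = (trace + sqrt(disc))/2 = 17.5777
||T|| = sqrt(17.5777) = 4.1926

4.1926


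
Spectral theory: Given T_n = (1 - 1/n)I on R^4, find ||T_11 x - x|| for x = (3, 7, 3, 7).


T_11 x - x = (1 - 1/11)x - x = -x/11
||x|| = sqrt(116) = 10.7703
||T_11 x - x|| = ||x||/11 = 10.7703/11 = 0.9791

0.9791


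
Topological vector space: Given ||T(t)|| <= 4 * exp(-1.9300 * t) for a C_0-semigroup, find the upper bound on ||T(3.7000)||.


||T(3.7000)|| <= 4 * exp(-1.9300 * 3.7000)
= 4 * exp(-7.1410)
= 4 * 7.9196e-04
= 0.0032

0.0032


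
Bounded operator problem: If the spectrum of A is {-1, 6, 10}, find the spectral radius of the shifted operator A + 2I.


Spectrum of A + 2I = {1, 8, 12}
Spectral radius = max |lambda| over the shifted spectrum
= max(1, 8, 12) = 12

12


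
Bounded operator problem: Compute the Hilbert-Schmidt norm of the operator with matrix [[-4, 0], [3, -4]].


The Hilbert-Schmidt norm is sqrt(sum of squares of all entries).
Sum of squares = (-4)^2 + 0^2 + 3^2 + (-4)^2
= 16 + 0 + 9 + 16 = 41
||T||_HS = sqrt(41) = 6.4031

6.4031


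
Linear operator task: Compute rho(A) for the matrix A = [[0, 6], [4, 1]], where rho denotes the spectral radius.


For a 2x2 matrix, eigenvalues satisfy lambda^2 - (trace)*lambda + det = 0
trace = 0 + 1 = 1
det = 0*1 - 6*4 = -24
discriminant = 1^2 - 4*(-24) = 97
spectral radius = max |eigenvalue| = 5.4244

5.4244


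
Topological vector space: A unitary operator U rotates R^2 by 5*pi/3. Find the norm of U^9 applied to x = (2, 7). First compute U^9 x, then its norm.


U is a rotation by theta = 5*pi/3
U^9 = rotation by 9*theta = 45*pi/3 = 3*pi/3 (mod 2*pi)
cos(3*pi/3) = -1.0000, sin(3*pi/3) = 0.0000
U^9 x = (-1.0000 * 2 - 0.0000 * 7, 0.0000 * 2 + -1.0000 * 7)
= (-2.0000, -7.0000)
||U^9 x|| = sqrt((-2.0000)^2 + (-7.0000)^2) = sqrt(53.0000) = 7.2801

7.2801


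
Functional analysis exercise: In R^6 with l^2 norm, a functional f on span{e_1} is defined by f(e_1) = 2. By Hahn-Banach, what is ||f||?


The norm of f is given by ||f|| = sup_{||x||=1} |f(x)|.
On span{e_1}, ||e_1|| = 1, so ||f|| = |f(e_1)| / ||e_1||
= |2| / 1 = 2.0000

2.0000


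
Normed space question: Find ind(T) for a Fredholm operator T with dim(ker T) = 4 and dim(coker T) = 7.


The Fredholm index is defined as ind(T) = dim(ker T) - dim(coker T)
= 4 - 7
= -3

-3


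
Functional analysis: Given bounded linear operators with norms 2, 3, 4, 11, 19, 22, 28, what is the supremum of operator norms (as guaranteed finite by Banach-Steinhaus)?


By the Uniform Boundedness Principle, the supremum of norms is finite.
sup_k ||T_k|| = max(2, 3, 4, 11, 19, 22, 28) = 28

28


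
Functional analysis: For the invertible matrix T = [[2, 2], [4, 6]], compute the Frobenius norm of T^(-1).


det(T) = 2*6 - 2*4 = 4
T^(-1) = (1/4) * [[6, -2], [-4, 2]] = [[1.5000, -0.5000], [-1.0000, 0.5000]]
||T^(-1)||_F^2 = 1.5000^2 + (-0.5000)^2 + (-1.0000)^2 + 0.5000^2 = 3.7500
||T^(-1)||_F = sqrt(3.7500) = 1.9365

1.9365


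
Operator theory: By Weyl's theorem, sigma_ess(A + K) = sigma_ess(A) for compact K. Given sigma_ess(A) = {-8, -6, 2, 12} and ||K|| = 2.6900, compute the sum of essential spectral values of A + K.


By Weyl's theorem, the essential spectrum is invariant under compact perturbations.
sigma_ess(A + K) = sigma_ess(A) = {-8, -6, 2, 12}
Sum = -8 + -6 + 2 + 12 = 0

0


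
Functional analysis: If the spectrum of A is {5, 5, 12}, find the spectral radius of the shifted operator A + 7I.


Spectrum of A + 7I = {12, 12, 19}
Spectral radius = max |lambda| over the shifted spectrum
= max(12, 12, 19) = 19

19


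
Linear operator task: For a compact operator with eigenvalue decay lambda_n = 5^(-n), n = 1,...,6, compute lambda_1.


The eigenvalue formula gives lambda_1 = 1/5^1
= 1/5
= 0.2000

0.2000


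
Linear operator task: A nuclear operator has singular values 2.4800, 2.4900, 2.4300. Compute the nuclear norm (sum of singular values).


The nuclear norm is the sum of all singular values.
||T||_1 = 2.4800 + 2.4900 + 2.4300
= 7.4000

7.4000


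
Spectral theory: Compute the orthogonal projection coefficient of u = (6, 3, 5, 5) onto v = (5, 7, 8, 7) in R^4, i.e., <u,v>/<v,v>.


Computing <u,v> = 6*5 + 3*7 + 5*8 + 5*7 = 126
Computing <v,v> = 5^2 + 7^2 + 8^2 + 7^2 = 187
Projection coefficient = 126/187 = 0.6738

0.6738


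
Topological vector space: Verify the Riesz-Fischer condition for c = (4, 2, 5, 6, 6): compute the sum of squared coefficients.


sum |c_n|^2 = 4^2 + 2^2 + 5^2 + 6^2 + 6^2
= 16 + 4 + 25 + 36 + 36
= 117

117


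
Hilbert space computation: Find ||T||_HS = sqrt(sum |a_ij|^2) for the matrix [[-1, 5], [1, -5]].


The Hilbert-Schmidt norm is sqrt(sum of squares of all entries).
Sum of squares = (-1)^2 + 5^2 + 1^2 + (-5)^2
= 1 + 25 + 1 + 25 = 52
||T||_HS = sqrt(52) = 7.2111

7.2111


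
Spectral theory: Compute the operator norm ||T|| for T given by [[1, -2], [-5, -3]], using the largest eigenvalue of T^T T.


A^T A = [[26, 13], [13, 13]]
trace(A^T A) = 39, det(A^T A) = 169
discriminant = 39^2 - 4*169 = 845
Largest eigenvalue of A^T A = (trace + sqrt(disc))/2 = 34.0344
||T|| = sqrt(34.0344) = 5.8339

5.8339


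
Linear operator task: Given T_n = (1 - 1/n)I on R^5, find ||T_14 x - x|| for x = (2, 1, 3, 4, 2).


T_14 x - x = (1 - 1/14)x - x = -x/14
||x|| = sqrt(34) = 5.8310
||T_14 x - x|| = ||x||/14 = 5.8310/14 = 0.4165

0.4165


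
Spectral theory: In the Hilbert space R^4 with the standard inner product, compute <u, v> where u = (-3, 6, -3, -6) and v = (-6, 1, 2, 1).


Computing the standard inner product <u, v> = sum u_i * v_i
= -3*-6 + 6*1 + -3*2 + -6*1
= 18 + 6 + -6 + -6
= 12

12


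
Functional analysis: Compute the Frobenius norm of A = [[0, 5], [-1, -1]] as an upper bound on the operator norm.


||A||_F^2 = sum a_ij^2
= 0^2 + 5^2 + (-1)^2 + (-1)^2
= 0 + 25 + 1 + 1 = 27
||A||_F = sqrt(27) = 5.1962

5.1962


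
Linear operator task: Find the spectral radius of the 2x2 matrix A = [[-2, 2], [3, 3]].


For a 2x2 matrix, eigenvalues satisfy lambda^2 - (trace)*lambda + det = 0
trace = -2 + 3 = 1
det = -2*3 - 2*3 = -12
discriminant = 1^2 - 4*(-12) = 49
spectral radius = max |eigenvalue| = 4.0000

4.0000


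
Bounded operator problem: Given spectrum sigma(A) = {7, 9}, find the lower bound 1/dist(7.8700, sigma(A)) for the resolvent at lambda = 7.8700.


dist(7.8700, {7, 9}) = min(|7.8700 - 7|, |7.8700 - 9|)
= min(0.8700, 1.1300) = 0.8700
Resolvent bound = 1/0.8700 = 1.1494

1.1494


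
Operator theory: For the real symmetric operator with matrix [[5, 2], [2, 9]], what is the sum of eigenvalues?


For a self-adjoint (symmetric) matrix, the eigenvalues are real.
The sum of eigenvalues equals the trace of the matrix.
trace = 5 + 9 = 14

14


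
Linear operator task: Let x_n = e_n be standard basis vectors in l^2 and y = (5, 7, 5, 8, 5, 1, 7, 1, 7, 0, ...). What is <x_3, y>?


x_3 = e_3 is the standard basis vector with 1 in position 3.
<x_3, y> = y_3 = 5
As n -> infinity, <x_n, y> -> 0, confirming weak convergence of (x_n) to 0.

5


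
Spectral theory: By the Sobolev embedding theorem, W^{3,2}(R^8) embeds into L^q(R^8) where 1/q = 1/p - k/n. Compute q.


Using the Sobolev embedding formula: 1/q = 1/p - k/n
1/q = 1/2 - 3/8 = 1/8
q = 1/(1/8) = 8

8.0000


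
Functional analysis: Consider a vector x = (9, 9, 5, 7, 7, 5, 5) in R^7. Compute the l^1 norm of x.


The l^1 norm equals the sum of absolute values of all components.
||x||_1 = 9 + 9 + 5 + 7 + 7 + 5 + 5
= 47

47.0000


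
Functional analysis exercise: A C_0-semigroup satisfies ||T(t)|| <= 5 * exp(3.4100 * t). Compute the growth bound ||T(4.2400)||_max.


||T(4.2400)|| <= 5 * exp(3.4100 * 4.2400)
= 5 * exp(14.4584)
= 5 * 1.9020e+06
= 9.5098e+06

9.5098e+06


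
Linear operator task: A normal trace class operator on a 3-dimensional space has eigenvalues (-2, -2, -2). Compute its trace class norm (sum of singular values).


For a normal operator, singular values equal |eigenvalues|.
Trace norm = sum |lambda_i| = 2 + 2 + 2
= 6

6


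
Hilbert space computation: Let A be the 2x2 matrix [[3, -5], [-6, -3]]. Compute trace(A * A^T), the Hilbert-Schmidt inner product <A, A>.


trace(A * A^T) = sum of squares of all entries
= 3^2 + (-5)^2 + (-6)^2 + (-3)^2
= 9 + 25 + 36 + 9
= 79

79


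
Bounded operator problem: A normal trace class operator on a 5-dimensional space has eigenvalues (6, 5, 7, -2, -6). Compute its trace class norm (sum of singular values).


For a normal operator, singular values equal |eigenvalues|.
Trace norm = sum |lambda_i| = 6 + 5 + 7 + 2 + 6
= 26

26


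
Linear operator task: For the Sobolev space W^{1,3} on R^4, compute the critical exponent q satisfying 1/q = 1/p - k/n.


Using the Sobolev embedding formula: 1/q = 1/p - k/n
1/q = 1/3 - 1/4 = 1/12
q = 1/(1/12) = 12

12.0000


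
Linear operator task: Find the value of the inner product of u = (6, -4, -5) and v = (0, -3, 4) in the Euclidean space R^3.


Computing the standard inner product <u, v> = sum u_i * v_i
= 6*0 + -4*-3 + -5*4
= 0 + 12 + -20
= -8

-8


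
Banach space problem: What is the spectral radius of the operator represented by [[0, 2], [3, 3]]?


For a 2x2 matrix, eigenvalues satisfy lambda^2 - (trace)*lambda + det = 0
trace = 0 + 3 = 3
det = 0*3 - 2*3 = -6
discriminant = 3^2 - 4*(-6) = 33
spectral radius = max |eigenvalue| = 4.3723

4.3723


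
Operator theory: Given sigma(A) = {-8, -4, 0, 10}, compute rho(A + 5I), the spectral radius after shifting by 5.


Spectrum of A + 5I = {-3, 1, 5, 15}
Spectral radius = max |lambda| over the shifted spectrum
= max(3, 1, 5, 15) = 15

15


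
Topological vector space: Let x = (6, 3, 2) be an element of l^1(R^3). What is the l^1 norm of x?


The l^1 norm equals the sum of absolute values of all components.
||x||_1 = 6 + 3 + 2
= 11

11.0000


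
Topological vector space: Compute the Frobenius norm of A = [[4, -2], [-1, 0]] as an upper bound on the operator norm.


||A||_F^2 = sum a_ij^2
= 4^2 + (-2)^2 + (-1)^2 + 0^2
= 16 + 4 + 1 + 0 = 21
||A||_F = sqrt(21) = 4.5826

4.5826


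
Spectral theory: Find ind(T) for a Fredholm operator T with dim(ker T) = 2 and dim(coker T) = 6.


The Fredholm index is defined as ind(T) = dim(ker T) - dim(coker T)
= 2 - 6
= -4

-4


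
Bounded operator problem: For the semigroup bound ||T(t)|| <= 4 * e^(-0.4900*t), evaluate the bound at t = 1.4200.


||T(1.4200)|| <= 4 * exp(-0.4900 * 1.4200)
= 4 * exp(-0.6958)
= 4 * 0.4987
= 1.9947

1.9947


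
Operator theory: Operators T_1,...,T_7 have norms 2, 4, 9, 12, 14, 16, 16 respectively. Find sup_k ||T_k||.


By the Uniform Boundedness Principle, the supremum of norms is finite.
sup_k ||T_k|| = max(2, 4, 9, 12, 14, 16, 16) = 16

16


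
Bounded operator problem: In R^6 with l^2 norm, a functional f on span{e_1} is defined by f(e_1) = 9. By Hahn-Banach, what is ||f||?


The norm of f is given by ||f|| = sup_{||x||=1} |f(x)|.
On span{e_1}, ||e_1|| = 1, so ||f|| = |f(e_1)| / ||e_1||
= |9| / 1 = 9.0000

9.0000


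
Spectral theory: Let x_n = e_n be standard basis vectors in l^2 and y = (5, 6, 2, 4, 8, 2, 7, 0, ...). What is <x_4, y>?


x_4 = e_4 is the standard basis vector with 1 in position 4.
<x_4, y> = y_4 = 4
As n -> infinity, <x_n, y> -> 0, confirming weak convergence of (x_n) to 0.

4


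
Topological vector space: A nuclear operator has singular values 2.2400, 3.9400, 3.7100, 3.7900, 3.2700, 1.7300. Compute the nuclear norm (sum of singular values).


The nuclear norm is the sum of all singular values.
||T||_1 = 2.2400 + 3.9400 + 3.7100 + 3.7900 + 3.2700 + 1.7300
= 18.6800

18.6800


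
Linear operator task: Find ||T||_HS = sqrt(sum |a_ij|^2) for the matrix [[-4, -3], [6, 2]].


The Hilbert-Schmidt norm is sqrt(sum of squares of all entries).
Sum of squares = (-4)^2 + (-3)^2 + 6^2 + 2^2
= 16 + 9 + 36 + 4 = 65
||T||_HS = sqrt(65) = 8.0623

8.0623


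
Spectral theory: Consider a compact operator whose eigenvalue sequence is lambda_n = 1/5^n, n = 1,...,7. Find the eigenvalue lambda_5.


The eigenvalue formula gives lambda_5 = 1/5^5
= 1/3125
= 3.2000e-04

3.2000e-04


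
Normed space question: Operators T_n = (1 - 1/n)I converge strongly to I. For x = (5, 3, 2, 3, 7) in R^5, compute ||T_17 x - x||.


T_17 x - x = (1 - 1/17)x - x = -x/17
||x|| = sqrt(96) = 9.7980
||T_17 x - x|| = ||x||/17 = 9.7980/17 = 0.5764

0.5764


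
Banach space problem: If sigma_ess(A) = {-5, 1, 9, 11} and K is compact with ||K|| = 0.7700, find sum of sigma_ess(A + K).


By Weyl's theorem, the essential spectrum is invariant under compact perturbations.
sigma_ess(A + K) = sigma_ess(A) = {-5, 1, 9, 11}
Sum = -5 + 1 + 9 + 11 = 16

16


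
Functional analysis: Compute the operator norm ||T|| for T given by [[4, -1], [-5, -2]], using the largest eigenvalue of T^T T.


A^T A = [[41, 6], [6, 5]]
trace(A^T A) = 46, det(A^T A) = 169
discriminant = 46^2 - 4*169 = 1440
Largest eigenvalue of A^T A = (trace + sqrt(disc))/2 = 41.9737
||T|| = sqrt(41.9737) = 6.4787

6.4787


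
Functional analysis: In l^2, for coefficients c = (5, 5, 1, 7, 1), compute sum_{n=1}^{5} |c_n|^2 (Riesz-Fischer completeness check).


sum |c_n|^2 = 5^2 + 5^2 + 1^2 + 7^2 + 1^2
= 25 + 25 + 1 + 49 + 1
= 101

101


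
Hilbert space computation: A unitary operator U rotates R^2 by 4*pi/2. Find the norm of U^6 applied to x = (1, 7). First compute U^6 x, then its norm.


U is a rotation by theta = 4*pi/2
U^6 = rotation by 6*theta = 24*pi/2 = 0*pi/2 (mod 2*pi)
cos(0*pi/2) = 1.0000, sin(0*pi/2) = 0.0000
U^6 x = (1.0000 * 1 - 0.0000 * 7, 0.0000 * 1 + 1.0000 * 7)
= (1.0000, 7.0000)
||U^6 x|| = sqrt(1.0000^2 + 7.0000^2) = sqrt(50.0000) = 7.0711

7.0711


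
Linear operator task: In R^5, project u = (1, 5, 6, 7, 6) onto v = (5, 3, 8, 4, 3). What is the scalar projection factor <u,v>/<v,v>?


Computing <u,v> = 1*5 + 5*3 + 6*8 + 7*4 + 6*3 = 114
Computing <v,v> = 5^2 + 3^2 + 8^2 + 4^2 + 3^2 = 123
Projection coefficient = 114/123 = 0.9268

0.9268


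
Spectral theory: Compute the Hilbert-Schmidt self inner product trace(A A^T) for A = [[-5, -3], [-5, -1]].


trace(A * A^T) = sum of squares of all entries
= (-5)^2 + (-3)^2 + (-5)^2 + (-1)^2
= 25 + 9 + 25 + 1
= 60

60


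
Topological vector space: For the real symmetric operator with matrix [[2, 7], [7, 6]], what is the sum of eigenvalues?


For a self-adjoint (symmetric) matrix, the eigenvalues are real.
The sum of eigenvalues equals the trace of the matrix.
trace = 2 + 6 = 8

8


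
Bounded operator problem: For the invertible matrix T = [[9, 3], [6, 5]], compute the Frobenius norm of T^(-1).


det(T) = 9*5 - 3*6 = 27
T^(-1) = (1/27) * [[5, -3], [-6, 9]] = [[0.1852, -0.1111], [-0.2222, 0.3333]]
||T^(-1)||_F^2 = 0.1852^2 + (-0.1111)^2 + (-0.2222)^2 + 0.3333^2 = 0.2071
||T^(-1)||_F = sqrt(0.2071) = 0.4551

0.4551


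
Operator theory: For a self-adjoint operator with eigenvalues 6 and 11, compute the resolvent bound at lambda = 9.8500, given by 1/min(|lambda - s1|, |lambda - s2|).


dist(9.8500, {6, 11}) = min(|9.8500 - 6|, |9.8500 - 11|)
= min(3.8500, 1.1500) = 1.1500
Resolvent bound = 1/1.1500 = 0.8696

0.8696


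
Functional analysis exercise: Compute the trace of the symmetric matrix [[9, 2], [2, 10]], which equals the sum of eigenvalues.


For a self-adjoint (symmetric) matrix, the eigenvalues are real.
The sum of eigenvalues equals the trace of the matrix.
trace = 9 + 10 = 19

19


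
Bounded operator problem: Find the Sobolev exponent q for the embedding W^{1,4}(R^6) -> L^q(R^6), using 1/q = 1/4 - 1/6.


Using the Sobolev embedding formula: 1/q = 1/p - k/n
1/q = 1/4 - 1/6 = 1/12
q = 1/(1/12) = 12

12.0000


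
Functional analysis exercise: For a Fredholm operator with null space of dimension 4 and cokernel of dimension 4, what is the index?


The Fredholm index is defined as ind(T) = dim(ker T) - dim(coker T)
= 4 - 4
= 0

0


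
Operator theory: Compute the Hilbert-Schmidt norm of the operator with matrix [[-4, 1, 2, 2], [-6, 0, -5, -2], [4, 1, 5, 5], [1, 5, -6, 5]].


The Hilbert-Schmidt norm is sqrt(sum of squares of all entries).
Sum of squares = (-4)^2 + 1^2 + 2^2 + 2^2 + (-6)^2 + 0^2 + (-5)^2 + (-2)^2 + 4^2 + 1^2 + 5^2 + 5^2 + 1^2 + 5^2 + (-6)^2 + 5^2
= 16 + 1 + 4 + 4 + 36 + 0 + 25 + 4 + 16 + 1 + 25 + 25 + 1 + 25 + 36 + 25 = 244
||T||_HS = sqrt(244) = 15.6205

15.6205


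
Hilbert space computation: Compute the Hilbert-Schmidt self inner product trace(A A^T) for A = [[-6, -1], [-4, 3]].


trace(A * A^T) = sum of squares of all entries
= (-6)^2 + (-1)^2 + (-4)^2 + 3^2
= 36 + 1 + 16 + 9
= 62

62


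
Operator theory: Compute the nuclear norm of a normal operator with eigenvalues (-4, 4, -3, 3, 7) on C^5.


For a normal operator, singular values equal |eigenvalues|.
Trace norm = sum |lambda_i| = 4 + 4 + 3 + 3 + 7
= 21

21


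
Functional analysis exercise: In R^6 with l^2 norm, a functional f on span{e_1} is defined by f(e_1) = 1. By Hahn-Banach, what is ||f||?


The norm of f is given by ||f|| = sup_{||x||=1} |f(x)|.
On span{e_1}, ||e_1|| = 1, so ||f|| = |f(e_1)| / ||e_1||
= |1| / 1 = 1.0000

1.0000


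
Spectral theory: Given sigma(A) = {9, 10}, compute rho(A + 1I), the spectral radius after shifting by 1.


Spectrum of A + 1I = {10, 11}
Spectral radius = max |lambda| over the shifted spectrum
= max(10, 11) = 11

11


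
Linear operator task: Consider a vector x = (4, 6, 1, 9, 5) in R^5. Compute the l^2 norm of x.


The l^2 norm = (sum |x_i|^2)^(1/2)
Sum of 2th powers = 16 + 36 + 1 + 81 + 25 = 159
||x||_2 = (159)^(1/2) = 12.6095

12.6095


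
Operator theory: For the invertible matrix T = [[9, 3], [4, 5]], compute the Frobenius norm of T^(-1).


det(T) = 9*5 - 3*4 = 33
T^(-1) = (1/33) * [[5, -3], [-4, 9]] = [[0.1515, -0.0909], [-0.1212, 0.2727]]
||T^(-1)||_F^2 = 0.1515^2 + (-0.0909)^2 + (-0.1212)^2 + 0.2727^2 = 0.1203
||T^(-1)||_F = sqrt(0.1203) = 0.3468

0.3468


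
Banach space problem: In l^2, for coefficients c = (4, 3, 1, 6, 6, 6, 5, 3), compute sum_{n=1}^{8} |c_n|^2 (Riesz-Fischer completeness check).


sum |c_n|^2 = 4^2 + 3^2 + 1^2 + 6^2 + 6^2 + 6^2 + 5^2 + 3^2
= 16 + 9 + 1 + 36 + 36 + 36 + 25 + 9
= 168

168


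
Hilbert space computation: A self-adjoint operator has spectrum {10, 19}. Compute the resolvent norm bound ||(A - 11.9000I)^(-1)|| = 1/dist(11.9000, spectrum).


dist(11.9000, {10, 19}) = min(|11.9000 - 10|, |11.9000 - 19|)
= min(1.9000, 7.1000) = 1.9000
Resolvent bound = 1/1.9000 = 0.5263

0.5263


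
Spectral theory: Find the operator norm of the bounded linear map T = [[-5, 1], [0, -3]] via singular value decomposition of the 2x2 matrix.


A^T A = [[25, -5], [-5, 10]]
trace(A^T A) = 35, det(A^T A) = 225
discriminant = 35^2 - 4*225 = 325
Largest eigenvalue of A^T A = (trace + sqrt(disc))/2 = 26.5139
||T|| = sqrt(26.5139) = 5.1492

5.1492


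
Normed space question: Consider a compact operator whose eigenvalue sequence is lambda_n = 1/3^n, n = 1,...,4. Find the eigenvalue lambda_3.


The eigenvalue formula gives lambda_3 = 1/3^3
= 1/27
= 0.0370

0.0370


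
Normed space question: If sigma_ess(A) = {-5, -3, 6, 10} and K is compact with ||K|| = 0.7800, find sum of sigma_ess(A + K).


By Weyl's theorem, the essential spectrum is invariant under compact perturbations.
sigma_ess(A + K) = sigma_ess(A) = {-5, -3, 6, 10}
Sum = -5 + -3 + 6 + 10 = 8

8


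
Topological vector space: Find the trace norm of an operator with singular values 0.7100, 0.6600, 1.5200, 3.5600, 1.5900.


The nuclear norm is the sum of all singular values.
||T||_1 = 0.7100 + 0.6600 + 1.5200 + 3.5600 + 1.5900
= 8.0400

8.0400


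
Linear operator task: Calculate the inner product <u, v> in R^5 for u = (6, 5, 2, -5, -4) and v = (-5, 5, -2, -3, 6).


Computing the standard inner product <u, v> = sum u_i * v_i
= 6*-5 + 5*5 + 2*-2 + -5*-3 + -4*6
= -30 + 25 + -4 + 15 + -24
= -18

-18


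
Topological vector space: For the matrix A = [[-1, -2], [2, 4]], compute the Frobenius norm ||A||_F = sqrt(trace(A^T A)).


||A||_F^2 = sum a_ij^2
= (-1)^2 + (-2)^2 + 2^2 + 4^2
= 1 + 4 + 4 + 16 = 25
||A||_F = sqrt(25) = 5.0000

5.0000


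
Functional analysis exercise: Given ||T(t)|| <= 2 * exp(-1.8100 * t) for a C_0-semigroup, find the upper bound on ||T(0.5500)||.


||T(0.5500)|| <= 2 * exp(-1.8100 * 0.5500)
= 2 * exp(-0.9955)
= 2 * 0.3695
= 0.7391

0.7391


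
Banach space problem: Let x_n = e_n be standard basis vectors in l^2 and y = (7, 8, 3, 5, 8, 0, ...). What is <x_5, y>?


x_5 = e_5 is the standard basis vector with 1 in position 5.
<x_5, y> = y_5 = 8
As n -> infinity, <x_n, y> -> 0, confirming weak convergence of (x_n) to 0.

8


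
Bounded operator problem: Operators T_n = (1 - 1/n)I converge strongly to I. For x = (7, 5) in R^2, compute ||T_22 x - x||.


T_22 x - x = (1 - 1/22)x - x = -x/22
||x|| = sqrt(74) = 8.6023
||T_22 x - x|| = ||x||/22 = 8.6023/22 = 0.3910

0.3910


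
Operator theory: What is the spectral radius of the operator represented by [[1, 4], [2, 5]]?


For a 2x2 matrix, eigenvalues satisfy lambda^2 - (trace)*lambda + det = 0
trace = 1 + 5 = 6
det = 1*5 - 4*2 = -3
discriminant = 6^2 - 4*(-3) = 48
spectral radius = max |eigenvalue| = 6.4641

6.4641


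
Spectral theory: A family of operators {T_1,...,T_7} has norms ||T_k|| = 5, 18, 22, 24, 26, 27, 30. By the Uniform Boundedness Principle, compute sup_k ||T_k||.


By the Uniform Boundedness Principle, the supremum of norms is finite.
sup_k ||T_k|| = max(5, 18, 22, 24, 26, 27, 30) = 30

30


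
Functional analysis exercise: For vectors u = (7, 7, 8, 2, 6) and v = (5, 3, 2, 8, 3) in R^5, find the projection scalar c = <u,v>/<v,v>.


Computing <u,v> = 7*5 + 7*3 + 8*2 + 2*8 + 6*3 = 106
Computing <v,v> = 5^2 + 3^2 + 2^2 + 8^2 + 3^2 = 111
Projection coefficient = 106/111 = 0.9550

0.9550


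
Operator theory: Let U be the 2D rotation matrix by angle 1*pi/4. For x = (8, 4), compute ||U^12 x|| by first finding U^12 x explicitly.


U is a rotation by theta = 1*pi/4
U^12 = rotation by 12*theta = 12*pi/4 = 4*pi/4 (mod 2*pi)
cos(4*pi/4) = -1.0000, sin(4*pi/4) = 0.0000
U^12 x = (-1.0000 * 8 - 0.0000 * 4, 0.0000 * 8 + -1.0000 * 4)
= (-8.0000, -4.0000)
||U^12 x|| = sqrt((-8.0000)^2 + (-4.0000)^2) = sqrt(80.0000) = 8.9443

8.9443


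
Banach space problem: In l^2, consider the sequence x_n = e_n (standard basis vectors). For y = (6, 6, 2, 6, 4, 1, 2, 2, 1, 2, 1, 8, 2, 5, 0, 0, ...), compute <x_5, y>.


x_5 = e_5 is the standard basis vector with 1 in position 5.
<x_5, y> = y_5 = 4
As n -> infinity, <x_n, y> -> 0, confirming weak convergence of (x_n) to 0.

4


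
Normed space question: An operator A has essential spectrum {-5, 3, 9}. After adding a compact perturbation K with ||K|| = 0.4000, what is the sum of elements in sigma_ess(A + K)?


By Weyl's theorem, the essential spectrum is invariant under compact perturbations.
sigma_ess(A + K) = sigma_ess(A) = {-5, 3, 9}
Sum = -5 + 3 + 9 = 7

7


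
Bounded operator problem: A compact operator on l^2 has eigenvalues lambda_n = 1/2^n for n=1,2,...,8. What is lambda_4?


The eigenvalue formula gives lambda_4 = 1/2^4
= 1/16
= 0.0625

0.0625


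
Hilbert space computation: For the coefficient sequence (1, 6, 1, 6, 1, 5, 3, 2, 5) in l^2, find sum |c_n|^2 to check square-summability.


sum |c_n|^2 = 1^2 + 6^2 + 1^2 + 6^2 + 1^2 + 5^2 + 3^2 + 2^2 + 5^2
= 1 + 36 + 1 + 36 + 1 + 25 + 9 + 4 + 25
= 138

138


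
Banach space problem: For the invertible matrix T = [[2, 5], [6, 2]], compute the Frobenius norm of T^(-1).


det(T) = 2*2 - 5*6 = -26
T^(-1) = (1/-26) * [[2, -5], [-6, 2]] = [[-0.0769, 0.1923], [0.2308, -0.0769]]
||T^(-1)||_F^2 = (-0.0769)^2 + 0.1923^2 + 0.2308^2 + (-0.0769)^2 = 0.1021
||T^(-1)||_F = sqrt(0.1021) = 0.3195

0.3195
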